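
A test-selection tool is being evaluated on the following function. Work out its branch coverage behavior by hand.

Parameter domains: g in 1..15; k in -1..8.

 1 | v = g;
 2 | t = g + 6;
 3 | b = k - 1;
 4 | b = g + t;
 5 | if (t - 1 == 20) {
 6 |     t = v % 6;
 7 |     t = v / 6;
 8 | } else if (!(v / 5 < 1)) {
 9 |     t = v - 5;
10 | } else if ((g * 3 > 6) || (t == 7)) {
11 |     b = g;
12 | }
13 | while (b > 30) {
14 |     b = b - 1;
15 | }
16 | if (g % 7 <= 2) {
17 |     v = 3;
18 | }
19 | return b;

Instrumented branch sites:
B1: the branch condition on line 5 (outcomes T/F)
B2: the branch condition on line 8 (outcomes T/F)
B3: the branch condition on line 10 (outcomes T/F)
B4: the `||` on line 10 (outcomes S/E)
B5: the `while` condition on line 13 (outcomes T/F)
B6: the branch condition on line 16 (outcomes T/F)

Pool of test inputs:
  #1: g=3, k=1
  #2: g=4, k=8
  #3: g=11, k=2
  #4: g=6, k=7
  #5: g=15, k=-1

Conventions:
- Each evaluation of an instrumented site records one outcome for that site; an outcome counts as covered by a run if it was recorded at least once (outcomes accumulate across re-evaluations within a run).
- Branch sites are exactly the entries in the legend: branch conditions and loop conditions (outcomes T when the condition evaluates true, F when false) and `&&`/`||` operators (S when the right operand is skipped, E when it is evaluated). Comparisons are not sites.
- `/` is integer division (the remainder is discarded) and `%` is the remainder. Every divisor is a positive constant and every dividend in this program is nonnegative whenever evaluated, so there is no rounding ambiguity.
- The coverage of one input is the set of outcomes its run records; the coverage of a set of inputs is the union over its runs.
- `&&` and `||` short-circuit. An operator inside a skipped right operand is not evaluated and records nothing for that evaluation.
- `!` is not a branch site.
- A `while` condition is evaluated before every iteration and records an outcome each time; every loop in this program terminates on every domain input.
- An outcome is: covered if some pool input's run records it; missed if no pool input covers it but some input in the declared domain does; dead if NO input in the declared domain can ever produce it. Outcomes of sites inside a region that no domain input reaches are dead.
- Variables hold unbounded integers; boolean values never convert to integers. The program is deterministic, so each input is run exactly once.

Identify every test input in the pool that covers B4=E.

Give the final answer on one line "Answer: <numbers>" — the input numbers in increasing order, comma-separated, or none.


input #1 (g=3, k=1): misses B4=E
input #2 (g=4, k=8): misses B4=E
input #3 (g=11, k=2): misses B4=E
input #4 (g=6, k=7): misses B4=E
input #5 (g=15, k=-1): misses B4=E
Answer: none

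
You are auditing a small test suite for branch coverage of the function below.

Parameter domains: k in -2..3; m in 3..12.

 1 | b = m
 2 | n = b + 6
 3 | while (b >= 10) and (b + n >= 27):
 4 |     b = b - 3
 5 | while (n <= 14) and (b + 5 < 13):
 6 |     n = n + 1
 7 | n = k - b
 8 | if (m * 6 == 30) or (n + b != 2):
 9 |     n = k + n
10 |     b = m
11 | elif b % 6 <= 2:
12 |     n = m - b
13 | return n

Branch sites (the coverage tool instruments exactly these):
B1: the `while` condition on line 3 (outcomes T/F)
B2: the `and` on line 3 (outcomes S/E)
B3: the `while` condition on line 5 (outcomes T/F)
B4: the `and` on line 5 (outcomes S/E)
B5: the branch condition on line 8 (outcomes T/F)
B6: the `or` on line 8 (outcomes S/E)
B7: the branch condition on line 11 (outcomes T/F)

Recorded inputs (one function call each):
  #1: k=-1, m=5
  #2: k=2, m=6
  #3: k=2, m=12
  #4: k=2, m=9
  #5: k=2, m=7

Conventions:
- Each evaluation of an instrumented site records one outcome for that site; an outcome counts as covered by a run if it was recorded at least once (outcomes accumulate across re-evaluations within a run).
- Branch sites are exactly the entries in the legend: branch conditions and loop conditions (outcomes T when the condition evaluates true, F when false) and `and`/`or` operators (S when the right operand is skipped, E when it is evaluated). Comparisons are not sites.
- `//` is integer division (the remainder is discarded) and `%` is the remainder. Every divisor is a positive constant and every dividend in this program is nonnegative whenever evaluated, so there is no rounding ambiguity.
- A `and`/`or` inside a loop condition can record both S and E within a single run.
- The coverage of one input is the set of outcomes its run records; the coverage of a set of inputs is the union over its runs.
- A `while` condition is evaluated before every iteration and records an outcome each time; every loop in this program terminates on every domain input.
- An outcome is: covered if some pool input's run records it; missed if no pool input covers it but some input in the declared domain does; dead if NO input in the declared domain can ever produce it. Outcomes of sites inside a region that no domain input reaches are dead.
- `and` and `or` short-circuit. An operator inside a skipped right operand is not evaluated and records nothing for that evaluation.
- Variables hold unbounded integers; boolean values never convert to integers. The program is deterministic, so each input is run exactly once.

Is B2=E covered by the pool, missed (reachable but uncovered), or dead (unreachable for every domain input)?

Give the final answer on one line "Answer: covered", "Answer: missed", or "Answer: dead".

B2=E is recorded by pool input(s) 3 -> covered

Answer: covered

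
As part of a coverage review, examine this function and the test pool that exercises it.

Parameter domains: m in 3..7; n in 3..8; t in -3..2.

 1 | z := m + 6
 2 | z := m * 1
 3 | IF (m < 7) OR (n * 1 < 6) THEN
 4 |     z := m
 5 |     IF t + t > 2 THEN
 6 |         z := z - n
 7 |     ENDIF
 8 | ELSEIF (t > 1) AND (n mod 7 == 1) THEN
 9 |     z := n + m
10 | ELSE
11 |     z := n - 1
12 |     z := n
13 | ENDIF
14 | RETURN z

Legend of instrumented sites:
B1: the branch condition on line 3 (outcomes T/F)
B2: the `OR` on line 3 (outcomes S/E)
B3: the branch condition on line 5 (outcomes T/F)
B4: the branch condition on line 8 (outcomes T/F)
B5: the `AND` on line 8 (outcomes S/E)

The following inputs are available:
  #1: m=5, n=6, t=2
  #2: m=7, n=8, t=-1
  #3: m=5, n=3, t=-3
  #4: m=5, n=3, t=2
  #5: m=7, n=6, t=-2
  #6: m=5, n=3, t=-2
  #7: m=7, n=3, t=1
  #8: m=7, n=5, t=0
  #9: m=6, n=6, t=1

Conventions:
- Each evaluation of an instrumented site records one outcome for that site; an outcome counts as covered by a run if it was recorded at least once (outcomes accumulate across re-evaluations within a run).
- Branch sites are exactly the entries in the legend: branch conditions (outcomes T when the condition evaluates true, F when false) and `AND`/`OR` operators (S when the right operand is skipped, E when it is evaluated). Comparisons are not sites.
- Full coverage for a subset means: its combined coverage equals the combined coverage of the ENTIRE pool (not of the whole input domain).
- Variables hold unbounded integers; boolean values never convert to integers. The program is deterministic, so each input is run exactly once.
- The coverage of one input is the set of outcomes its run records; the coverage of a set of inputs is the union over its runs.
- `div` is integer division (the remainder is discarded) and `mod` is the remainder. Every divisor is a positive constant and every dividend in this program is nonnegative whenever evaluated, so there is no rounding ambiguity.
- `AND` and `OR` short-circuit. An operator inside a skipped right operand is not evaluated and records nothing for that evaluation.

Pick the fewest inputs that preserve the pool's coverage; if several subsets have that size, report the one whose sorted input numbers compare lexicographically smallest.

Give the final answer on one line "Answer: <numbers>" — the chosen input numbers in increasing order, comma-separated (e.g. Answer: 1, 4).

input #1, m=5, n=6, t=2: events B2->S, B1->T, B3->T; outcomes B1=T, B2=S, B3=T
input #2, m=7, n=8, t=-1: events B2->E, B1->F, B5->S, B4->F; outcomes B1=F, B2=E, B4=F, B5=S
input #3, m=5, n=3, t=-3: events B2->S, B1->T, B3->F; outcomes B1=T, B2=S, B3=F
input #4, m=5, n=3, t=2: events B2->S, B1->T, B3->T; outcomes B1=T, B2=S, B3=T
input #5, m=7, n=6, t=-2: events B2->E, B1->F, B5->S, B4->F; outcomes B1=F, B2=E, B4=F, B5=S
input #6, m=5, n=3, t=-2: events B2->S, B1->T, B3->F; outcomes B1=T, B2=S, B3=F
input #7, m=7, n=3, t=1: events B2->E, B1->T, B3->F; outcomes B1=T, B2=E, B3=F
input #8, m=7, n=5, t=0: events B2->E, B1->T, B3->F; outcomes B1=T, B2=E, B3=F
input #9, m=6, n=6, t=1: events B2->S, B1->T, B3->F; outcomes B1=T, B2=S, B3=F
pool-wide coverage (8 outcomes): B1=T, B1=F, B2=S, B2=E, B3=T, B3=F, B4=F, B5=S
every size-1 subset falls short of the 8 outcomes (best: 4/8)
every size-2 subset falls short of the 8 outcomes (best: 7/8)
at size 3, {1, 2, 3} reaches all 8 outcomes; every lexicographically earlier size-3 subset fails

Answer: 1, 2, 3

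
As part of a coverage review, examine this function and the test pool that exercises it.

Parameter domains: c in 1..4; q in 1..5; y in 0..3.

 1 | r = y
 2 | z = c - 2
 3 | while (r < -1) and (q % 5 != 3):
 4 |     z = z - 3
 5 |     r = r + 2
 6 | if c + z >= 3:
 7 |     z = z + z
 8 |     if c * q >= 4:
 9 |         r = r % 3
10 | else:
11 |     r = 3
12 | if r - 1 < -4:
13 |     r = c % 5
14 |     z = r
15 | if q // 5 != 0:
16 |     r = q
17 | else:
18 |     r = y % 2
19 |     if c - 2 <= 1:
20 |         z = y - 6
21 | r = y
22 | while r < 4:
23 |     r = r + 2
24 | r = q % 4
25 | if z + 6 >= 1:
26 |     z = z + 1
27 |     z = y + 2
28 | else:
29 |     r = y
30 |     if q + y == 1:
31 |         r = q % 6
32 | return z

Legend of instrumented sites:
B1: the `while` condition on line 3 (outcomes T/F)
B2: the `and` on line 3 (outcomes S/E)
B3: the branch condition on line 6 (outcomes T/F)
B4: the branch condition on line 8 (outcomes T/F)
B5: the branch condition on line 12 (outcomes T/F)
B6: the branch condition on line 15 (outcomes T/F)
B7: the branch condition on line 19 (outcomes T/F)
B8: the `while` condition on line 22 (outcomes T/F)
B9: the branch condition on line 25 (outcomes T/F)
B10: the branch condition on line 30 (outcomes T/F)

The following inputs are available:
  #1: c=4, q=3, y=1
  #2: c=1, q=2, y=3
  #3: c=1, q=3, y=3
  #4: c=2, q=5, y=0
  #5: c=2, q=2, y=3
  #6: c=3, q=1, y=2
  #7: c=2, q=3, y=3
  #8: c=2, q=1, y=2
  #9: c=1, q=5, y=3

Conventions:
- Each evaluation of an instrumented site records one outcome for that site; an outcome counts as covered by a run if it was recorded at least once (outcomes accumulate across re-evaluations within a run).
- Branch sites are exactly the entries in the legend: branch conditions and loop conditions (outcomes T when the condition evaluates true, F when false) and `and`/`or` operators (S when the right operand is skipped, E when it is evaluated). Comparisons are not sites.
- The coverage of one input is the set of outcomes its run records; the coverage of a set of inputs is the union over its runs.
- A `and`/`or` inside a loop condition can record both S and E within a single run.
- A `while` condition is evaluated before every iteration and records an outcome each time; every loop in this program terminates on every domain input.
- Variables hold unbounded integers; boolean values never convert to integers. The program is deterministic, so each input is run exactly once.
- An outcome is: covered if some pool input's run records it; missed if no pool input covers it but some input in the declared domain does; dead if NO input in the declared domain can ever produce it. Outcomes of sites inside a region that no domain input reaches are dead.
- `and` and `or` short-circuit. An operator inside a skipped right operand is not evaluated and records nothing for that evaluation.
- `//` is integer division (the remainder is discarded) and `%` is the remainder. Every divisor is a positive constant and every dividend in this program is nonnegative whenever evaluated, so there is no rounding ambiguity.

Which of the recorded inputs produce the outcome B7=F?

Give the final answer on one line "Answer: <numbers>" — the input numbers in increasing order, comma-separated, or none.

input #1 (c=4, q=3, y=1): covers B7=F
input #2 (c=1, q=2, y=3): misses B7=F
input #3 (c=1, q=3, y=3): misses B7=F
input #4 (c=2, q=5, y=0): misses B7=F
input #5 (c=2, q=2, y=3): misses B7=F
input #6 (c=3, q=1, y=2): misses B7=F
input #7 (c=2, q=3, y=3): misses B7=F
input #8 (c=2, q=1, y=2): misses B7=F
input #9 (c=1, q=5, y=3): misses B7=F

Answer: 1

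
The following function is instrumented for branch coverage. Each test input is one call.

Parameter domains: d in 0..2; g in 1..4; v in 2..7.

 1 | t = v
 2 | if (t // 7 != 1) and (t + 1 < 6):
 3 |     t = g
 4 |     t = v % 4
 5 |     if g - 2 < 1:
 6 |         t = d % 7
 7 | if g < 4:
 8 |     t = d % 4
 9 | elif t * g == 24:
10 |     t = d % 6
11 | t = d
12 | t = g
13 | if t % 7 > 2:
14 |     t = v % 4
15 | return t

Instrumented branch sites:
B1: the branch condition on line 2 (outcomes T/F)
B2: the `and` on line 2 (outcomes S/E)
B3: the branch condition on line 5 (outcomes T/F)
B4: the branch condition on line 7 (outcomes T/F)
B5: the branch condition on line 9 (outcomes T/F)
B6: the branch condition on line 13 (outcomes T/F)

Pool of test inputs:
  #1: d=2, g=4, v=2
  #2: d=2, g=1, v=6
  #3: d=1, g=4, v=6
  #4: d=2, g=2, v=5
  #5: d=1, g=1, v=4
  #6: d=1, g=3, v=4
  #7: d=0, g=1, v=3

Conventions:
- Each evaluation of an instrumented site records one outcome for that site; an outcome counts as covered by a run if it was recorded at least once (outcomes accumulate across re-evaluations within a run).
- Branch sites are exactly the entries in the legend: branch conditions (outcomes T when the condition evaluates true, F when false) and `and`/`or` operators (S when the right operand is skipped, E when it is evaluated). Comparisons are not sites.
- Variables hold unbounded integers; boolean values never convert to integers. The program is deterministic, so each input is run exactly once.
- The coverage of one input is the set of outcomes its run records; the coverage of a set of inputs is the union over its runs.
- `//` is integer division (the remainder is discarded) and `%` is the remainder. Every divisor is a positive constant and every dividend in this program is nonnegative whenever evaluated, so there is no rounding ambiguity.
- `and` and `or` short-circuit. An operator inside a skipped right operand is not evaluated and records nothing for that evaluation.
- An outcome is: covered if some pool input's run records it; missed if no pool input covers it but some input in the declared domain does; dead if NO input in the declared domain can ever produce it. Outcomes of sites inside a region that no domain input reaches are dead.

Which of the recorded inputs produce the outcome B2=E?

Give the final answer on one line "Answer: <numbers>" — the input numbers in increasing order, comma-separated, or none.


input #1 (d=2, g=4, v=2): hits B2=E
input #2 (d=2, g=1, v=6): hits B2=E
input #3 (d=1, g=4, v=6): hits B2=E
input #4 (d=2, g=2, v=5): hits B2=E
input #5 (d=1, g=1, v=4): hits B2=E
input #6 (d=1, g=3, v=4): hits B2=E
input #7 (d=0, g=1, v=3): hits B2=E
Answer: 1, 2, 3, 4, 5, 6, 7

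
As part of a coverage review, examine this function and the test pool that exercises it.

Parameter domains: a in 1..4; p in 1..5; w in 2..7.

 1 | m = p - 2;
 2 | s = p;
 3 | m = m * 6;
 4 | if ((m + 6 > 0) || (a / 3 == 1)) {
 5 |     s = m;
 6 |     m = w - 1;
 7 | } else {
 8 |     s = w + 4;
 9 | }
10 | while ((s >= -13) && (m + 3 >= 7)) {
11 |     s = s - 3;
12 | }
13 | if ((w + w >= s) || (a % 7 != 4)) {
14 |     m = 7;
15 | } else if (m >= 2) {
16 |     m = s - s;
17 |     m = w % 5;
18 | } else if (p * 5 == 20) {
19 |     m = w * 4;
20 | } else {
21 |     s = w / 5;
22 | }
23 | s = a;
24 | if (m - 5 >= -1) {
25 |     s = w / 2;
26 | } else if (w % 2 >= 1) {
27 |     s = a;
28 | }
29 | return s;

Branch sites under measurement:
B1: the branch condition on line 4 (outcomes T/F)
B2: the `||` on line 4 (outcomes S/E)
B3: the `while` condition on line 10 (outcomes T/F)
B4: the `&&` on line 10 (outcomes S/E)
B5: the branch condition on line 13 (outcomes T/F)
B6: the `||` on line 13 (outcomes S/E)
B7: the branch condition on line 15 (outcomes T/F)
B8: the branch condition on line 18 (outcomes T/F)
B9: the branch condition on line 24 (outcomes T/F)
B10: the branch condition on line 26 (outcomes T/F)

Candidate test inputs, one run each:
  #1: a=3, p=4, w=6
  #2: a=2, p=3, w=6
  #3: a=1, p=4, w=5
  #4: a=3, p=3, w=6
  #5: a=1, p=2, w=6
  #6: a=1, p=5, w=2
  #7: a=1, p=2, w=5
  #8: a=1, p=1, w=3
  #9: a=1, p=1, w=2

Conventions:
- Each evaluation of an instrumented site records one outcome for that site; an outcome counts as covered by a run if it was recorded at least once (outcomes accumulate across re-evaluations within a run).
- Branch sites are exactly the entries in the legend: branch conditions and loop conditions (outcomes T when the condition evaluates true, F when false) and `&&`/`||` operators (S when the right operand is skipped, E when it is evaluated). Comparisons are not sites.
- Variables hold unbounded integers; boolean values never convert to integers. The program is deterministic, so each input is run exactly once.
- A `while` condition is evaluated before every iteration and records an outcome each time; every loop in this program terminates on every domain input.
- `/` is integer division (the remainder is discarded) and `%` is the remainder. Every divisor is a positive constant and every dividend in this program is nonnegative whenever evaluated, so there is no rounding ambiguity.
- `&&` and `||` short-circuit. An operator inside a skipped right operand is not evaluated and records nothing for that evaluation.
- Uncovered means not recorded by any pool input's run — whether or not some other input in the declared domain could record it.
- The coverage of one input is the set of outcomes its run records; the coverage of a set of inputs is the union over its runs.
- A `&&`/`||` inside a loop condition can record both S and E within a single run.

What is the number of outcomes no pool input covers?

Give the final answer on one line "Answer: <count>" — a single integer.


run #1 (a=3, p=4, w=6) runs B2->S, B1->T, B4->E, B3->T, B4->E, B3->T, B4->E, B3->T, B4->E, B3->T, B4->E, B3->T, B4->E, B3->T, ...; records B1=T, B2=S, B3=T, B3=F, B4=S, B4=E, B5=T, B6=S, B9=T
run #2 (a=2, p=3, w=6) runs B2->S, B1->T, B4->E, B3->T, B4->E, B3->T, B4->E, B3->T, B4->E, B3->T, B4->E, B3->T, B4->E, B3->T, ...; records B1=T, B2=S, B3=T, B3=F, B4=S, B4=E, B5=T, B6=S, B9=T
run #3 (a=1, p=4, w=5) runs B2->S, B1->T, B4->E, B3->T, B4->E, B3->T, B4->E, B3->T, B4->E, B3->T, B4->E, B3->T, B4->E, B3->T, ...; records B1=T, B2=S, B3=T, B3=F, B4=S, B4=E, B5=T, B6=S, B9=T
run #4 (a=3, p=3, w=6) runs B2->S, B1->T, B4->E, B3->T, B4->E, B3->T, B4->E, B3->T, B4->E, B3->T, B4->E, B3->T, B4->E, B3->T, ...; records B1=T, B2=S, B3=T, B3=F, B4=S, B4=E, B5=T, B6=S, B9=T
run #5 (a=1, p=2, w=6) runs B2->S, B1->T, B4->E, B3->T, B4->E, B3->T, B4->E, B3->T, B4->E, B3->T, B4->E, B3->T, B4->S, B3->F, ...; records B1=T, B2=S, B3=T, B3=F, B4=S, B4=E, B5=T, B6=S, B9=T
run #6 (a=1, p=5, w=2) runs B2->S, B1->T, B4->E, B3->F, B6->E, B5->T, B9->T; records B1=T, B2=S, B3=F, B4=E, B5=T, B6=E, B9=T
run #7 (a=1, p=2, w=5) runs B2->S, B1->T, B4->E, B3->T, B4->E, B3->T, B4->E, B3->T, B4->E, B3->T, B4->E, B3->T, B4->S, B3->F, ...; records B1=T, B2=S, B3=T, B3=F, B4=S, B4=E, B5=T, B6=S, B9=T
run #8 (a=1, p=1, w=3) runs B2->E, B1->F, B4->E, B3->F, B6->E, B5->T, B9->T; records B1=F, B2=E, B3=F, B4=E, B5=T, B6=E, B9=T
run #9 (a=1, p=1, w=2) runs B2->E, B1->F, B4->E, B3->F, B6->E, B5->T, B9->T; records B1=F, B2=E, B3=F, B4=E, B5=T, B6=E, B9=T
union over the pool: B1=T, B1=F, B2=S, B2=E, B3=T, B3=F, B4=S, B4=E, B5=T, B6=S, B6=E, B9=T
uncovered (8 of 20): B5=F, B7=T, B7=F, B8=T, B8=F, B9=F, B10=T, B10=F
Answer: 8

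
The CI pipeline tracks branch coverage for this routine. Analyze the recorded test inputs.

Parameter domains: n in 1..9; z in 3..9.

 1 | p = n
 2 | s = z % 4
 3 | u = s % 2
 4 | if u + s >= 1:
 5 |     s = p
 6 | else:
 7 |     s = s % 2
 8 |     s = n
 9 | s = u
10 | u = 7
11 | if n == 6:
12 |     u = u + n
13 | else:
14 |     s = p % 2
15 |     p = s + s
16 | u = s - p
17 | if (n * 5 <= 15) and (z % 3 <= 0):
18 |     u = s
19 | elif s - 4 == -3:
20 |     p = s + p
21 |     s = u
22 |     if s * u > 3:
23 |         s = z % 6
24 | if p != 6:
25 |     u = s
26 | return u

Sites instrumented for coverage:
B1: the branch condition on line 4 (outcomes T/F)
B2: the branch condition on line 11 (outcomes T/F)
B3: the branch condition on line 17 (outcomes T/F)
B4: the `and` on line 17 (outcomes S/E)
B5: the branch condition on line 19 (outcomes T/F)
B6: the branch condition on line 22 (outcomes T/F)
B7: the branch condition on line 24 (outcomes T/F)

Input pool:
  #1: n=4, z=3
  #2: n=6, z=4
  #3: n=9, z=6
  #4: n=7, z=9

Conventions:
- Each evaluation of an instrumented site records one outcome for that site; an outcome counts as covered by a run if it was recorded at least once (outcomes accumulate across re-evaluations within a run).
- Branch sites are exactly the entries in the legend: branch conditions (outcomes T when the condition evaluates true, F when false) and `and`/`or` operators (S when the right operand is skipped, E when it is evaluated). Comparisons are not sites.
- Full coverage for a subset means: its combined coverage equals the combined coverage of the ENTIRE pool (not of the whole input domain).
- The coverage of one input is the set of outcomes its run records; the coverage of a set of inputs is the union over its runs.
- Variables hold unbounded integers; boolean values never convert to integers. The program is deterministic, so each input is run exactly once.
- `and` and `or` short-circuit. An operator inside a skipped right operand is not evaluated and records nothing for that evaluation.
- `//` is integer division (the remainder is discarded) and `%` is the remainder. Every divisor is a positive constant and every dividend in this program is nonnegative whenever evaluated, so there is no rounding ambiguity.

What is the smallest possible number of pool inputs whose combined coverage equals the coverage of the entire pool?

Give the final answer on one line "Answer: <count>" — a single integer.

input #1, n=4, z=3: events B1->T, B2->F, B4->S, B3->F, B5->F, B7->T; outcomes B1=T, B2=F, B3=F, B4=S, B5=F, B7=T
input #2, n=6, z=4: events B1->F, B2->T, B4->S, B3->F, B5->F, B7->F; outcomes B1=F, B2=T, B3=F, B4=S, B5=F, B7=F
input #3, n=9, z=6: events B1->T, B2->F, B4->S, B3->F, B5->T, B6->F, B7->T; outcomes B1=T, B2=F, B3=F, B4=S, B5=T, B6=F, B7=T
input #4, n=7, z=9: events B1->T, B2->F, B4->S, B3->F, B5->T, B6->F, B7->T; outcomes B1=T, B2=F, B3=F, B4=S, B5=T, B6=F, B7=T
together the pool reaches 11 outcomes: B1=T, B1=F, B2=T, B2=F, B3=F, B4=S, B5=T, B5=F, B6=F, B7=T, B7=F
checked all size-1 subsets: none covers 11 outcomes (max 7/11)
size 2: inputs {2, 3} cover all 11 outcomes, and no lexicographically smaller subset of this size does

Answer: 2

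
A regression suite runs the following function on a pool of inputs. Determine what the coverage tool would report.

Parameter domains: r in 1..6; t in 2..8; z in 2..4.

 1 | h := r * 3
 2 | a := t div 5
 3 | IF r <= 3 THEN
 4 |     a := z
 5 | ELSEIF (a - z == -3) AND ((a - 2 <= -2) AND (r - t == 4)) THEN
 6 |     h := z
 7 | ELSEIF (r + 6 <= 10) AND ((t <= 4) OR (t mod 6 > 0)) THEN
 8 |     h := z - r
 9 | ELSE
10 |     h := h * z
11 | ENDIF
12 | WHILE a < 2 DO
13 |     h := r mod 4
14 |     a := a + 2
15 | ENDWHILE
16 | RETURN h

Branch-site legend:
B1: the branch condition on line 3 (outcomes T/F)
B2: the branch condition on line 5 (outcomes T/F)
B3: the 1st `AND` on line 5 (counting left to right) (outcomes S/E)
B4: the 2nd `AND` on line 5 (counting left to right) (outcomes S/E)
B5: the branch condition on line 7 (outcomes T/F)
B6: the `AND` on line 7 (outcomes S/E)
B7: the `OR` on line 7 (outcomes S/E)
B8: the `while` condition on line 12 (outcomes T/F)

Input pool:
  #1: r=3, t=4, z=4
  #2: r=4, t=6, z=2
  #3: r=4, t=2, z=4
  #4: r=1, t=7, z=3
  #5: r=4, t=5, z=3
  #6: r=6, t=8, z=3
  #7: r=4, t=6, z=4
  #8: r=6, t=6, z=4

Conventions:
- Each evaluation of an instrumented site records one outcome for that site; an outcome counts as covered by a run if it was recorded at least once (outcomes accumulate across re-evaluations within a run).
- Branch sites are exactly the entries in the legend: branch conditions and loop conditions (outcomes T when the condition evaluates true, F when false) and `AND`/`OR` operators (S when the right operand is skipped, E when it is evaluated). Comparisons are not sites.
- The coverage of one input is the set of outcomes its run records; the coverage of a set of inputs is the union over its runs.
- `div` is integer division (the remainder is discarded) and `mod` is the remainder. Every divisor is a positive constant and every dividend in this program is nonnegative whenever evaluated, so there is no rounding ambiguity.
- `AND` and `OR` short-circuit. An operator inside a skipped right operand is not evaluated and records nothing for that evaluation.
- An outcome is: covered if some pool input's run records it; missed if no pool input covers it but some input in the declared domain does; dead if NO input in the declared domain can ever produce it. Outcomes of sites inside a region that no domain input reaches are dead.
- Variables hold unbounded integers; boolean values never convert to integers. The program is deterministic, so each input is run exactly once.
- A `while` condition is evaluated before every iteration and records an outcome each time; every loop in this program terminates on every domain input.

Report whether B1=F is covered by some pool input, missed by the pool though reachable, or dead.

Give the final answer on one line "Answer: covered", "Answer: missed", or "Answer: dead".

B1=F is recorded by pool input(s) 2, 3, 5, 6, 7, 8 -> covered

Answer: covered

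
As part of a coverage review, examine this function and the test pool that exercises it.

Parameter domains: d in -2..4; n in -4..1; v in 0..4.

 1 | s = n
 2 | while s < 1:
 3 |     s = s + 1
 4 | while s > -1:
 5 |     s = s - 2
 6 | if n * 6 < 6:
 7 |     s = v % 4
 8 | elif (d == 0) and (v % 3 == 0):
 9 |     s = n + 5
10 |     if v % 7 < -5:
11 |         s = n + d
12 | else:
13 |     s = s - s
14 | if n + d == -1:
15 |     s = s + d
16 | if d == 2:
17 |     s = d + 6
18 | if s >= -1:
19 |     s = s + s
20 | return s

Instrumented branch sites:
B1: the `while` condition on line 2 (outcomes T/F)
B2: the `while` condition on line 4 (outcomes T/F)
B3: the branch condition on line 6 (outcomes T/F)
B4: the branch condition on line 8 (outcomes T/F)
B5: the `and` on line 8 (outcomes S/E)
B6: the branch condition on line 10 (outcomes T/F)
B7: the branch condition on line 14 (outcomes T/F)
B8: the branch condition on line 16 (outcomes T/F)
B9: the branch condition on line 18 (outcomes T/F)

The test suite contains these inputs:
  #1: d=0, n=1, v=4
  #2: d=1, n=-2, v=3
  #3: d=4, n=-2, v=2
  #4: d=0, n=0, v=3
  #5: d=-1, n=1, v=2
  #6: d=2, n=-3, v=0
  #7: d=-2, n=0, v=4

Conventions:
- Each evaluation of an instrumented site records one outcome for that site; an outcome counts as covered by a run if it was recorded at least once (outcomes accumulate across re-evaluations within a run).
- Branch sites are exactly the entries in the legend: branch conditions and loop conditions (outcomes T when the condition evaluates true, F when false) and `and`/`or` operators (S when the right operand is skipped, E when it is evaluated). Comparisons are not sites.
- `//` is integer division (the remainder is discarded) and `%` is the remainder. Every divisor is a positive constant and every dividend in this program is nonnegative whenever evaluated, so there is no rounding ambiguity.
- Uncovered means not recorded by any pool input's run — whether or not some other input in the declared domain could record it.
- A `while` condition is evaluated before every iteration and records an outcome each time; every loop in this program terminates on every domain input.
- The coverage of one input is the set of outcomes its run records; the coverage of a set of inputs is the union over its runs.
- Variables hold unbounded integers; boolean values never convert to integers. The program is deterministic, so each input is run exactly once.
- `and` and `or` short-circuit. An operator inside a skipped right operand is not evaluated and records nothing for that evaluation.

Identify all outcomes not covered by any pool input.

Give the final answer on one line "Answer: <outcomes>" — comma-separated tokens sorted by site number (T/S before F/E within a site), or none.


input #1, d=0, n=1, v=4: events B1->F, B2->T, B2->F, B3->F, B5->E, B4->F, B7->F, B8->F, B9->T; outcomes B1=F, B2=T, B2=F, B3=F, B4=F, B5=E, B7=F, B8=F, B9=T
input #2, d=1, n=-2, v=3: events B1->T, B1->T, B1->T, B1->F, B2->T, B2->F, B3->T, B7->T, B8->F, B9->T; outcomes B1=T, B1=F, B2=T, B2=F, B3=T, B7=T, B8=F, B9=T
input #3, d=4, n=-2, v=2: events B1->T, B1->T, B1->T, B1->F, B2->T, B2->F, B3->T, B7->F, B8->F, B9->T; outcomes B1=T, B1=F, B2=T, B2=F, B3=T, B7=F, B8=F, B9=T
input #4, d=0, n=0, v=3: events B1->T, B1->F, B2->T, B2->F, B3->T, B7->F, B8->F, B9->T; outcomes B1=T, B1=F, B2=T, B2=F, B3=T, B7=F, B8=F, B9=T
input #5, d=-1, n=1, v=2: events B1->F, B2->T, B2->F, B3->F, B5->S, B4->F, B7->F, B8->F, B9->T; outcomes B1=F, B2=T, B2=F, B3=F, B4=F, B5=S, B7=F, B8=F, B9=T
input #6, d=2, n=-3, v=0: events B1->T, B1->T, B1->T, B1->T, B1->F, B2->T, B2->F, B3->T, B7->T, B8->T, B9->T; outcomes B1=T, B1=F, B2=T, B2=F, B3=T, B7=T, B8=T, B9=T
input #7, d=-2, n=0, v=4: events B1->T, B1->F, B2->T, B2->F, B3->T, B7->F, B8->F, B9->T; outcomes B1=T, B1=F, B2=T, B2=F, B3=T, B7=F, B8=F, B9=T
union over the pool: B1=T, B1=F, B2=T, B2=F, B3=T, B3=F, B4=F, B5=S, B5=E, B7=T, B7=F, B8=T, B8=F, B9=T
uncovered (4 of 18): B4=T, B6=T, B6=F, B9=F
Answer: B4=T, B6=T, B6=F, B9=F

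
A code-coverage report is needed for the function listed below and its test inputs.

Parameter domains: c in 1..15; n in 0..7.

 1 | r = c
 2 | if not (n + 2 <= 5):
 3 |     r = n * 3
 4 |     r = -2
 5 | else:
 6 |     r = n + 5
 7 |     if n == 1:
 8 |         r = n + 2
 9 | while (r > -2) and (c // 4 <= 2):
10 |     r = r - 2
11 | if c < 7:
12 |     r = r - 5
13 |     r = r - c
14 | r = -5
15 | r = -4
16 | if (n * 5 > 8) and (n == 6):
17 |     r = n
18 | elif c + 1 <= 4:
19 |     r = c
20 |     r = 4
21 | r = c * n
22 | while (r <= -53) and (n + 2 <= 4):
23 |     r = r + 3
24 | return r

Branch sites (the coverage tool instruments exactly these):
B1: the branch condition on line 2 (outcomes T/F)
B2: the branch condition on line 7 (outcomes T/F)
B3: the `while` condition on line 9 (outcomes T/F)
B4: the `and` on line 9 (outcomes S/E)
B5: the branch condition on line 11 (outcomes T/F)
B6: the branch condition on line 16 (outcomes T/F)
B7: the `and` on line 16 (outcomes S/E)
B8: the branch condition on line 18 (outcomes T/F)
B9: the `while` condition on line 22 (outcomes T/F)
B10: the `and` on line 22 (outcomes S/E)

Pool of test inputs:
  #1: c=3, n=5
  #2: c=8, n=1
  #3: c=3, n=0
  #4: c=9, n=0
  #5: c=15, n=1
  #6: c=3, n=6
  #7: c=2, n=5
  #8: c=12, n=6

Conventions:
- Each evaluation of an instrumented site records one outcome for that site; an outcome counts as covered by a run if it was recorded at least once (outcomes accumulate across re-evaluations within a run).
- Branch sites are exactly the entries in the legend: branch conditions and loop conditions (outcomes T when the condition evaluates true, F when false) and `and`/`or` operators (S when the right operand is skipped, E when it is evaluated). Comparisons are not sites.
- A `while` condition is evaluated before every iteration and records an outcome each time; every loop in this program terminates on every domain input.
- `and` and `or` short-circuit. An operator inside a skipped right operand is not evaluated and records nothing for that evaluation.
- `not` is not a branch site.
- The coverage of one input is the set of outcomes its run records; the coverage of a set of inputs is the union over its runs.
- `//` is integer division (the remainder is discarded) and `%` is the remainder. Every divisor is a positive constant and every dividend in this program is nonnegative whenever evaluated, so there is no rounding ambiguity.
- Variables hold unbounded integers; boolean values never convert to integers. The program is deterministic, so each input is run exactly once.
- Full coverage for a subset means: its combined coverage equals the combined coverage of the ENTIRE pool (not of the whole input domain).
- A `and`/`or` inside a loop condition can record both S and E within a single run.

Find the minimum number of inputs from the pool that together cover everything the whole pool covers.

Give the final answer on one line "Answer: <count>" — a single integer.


input #1, c=3, n=5: events B1->T, B4->S, B3->F, B5->T, B7->E, B6->F, B8->T, B10->S, B9->F; outcomes B1=T, B3=F, B4=S, B5=T, B6=F, B7=E, B8=T, B9=F, B10=S
input #2, c=8, n=1: events B1->F, B2->T, B4->E, B3->T, B4->E, B3->T, B4->E, B3->T, B4->S, B3->F, B5->F, B7->S, B6->F, B8->F, ...; outcomes B1=F, B2=T, B3=T, B3=F, B4=S, B4=E, B5=F, B6=F, B7=S, B8=F, B9=F, B10=S
input #3, c=3, n=0: events B1->F, B2->F, B4->E, B3->T, B4->E, B3->T, B4->E, B3->T, B4->E, B3->T, B4->S, B3->F, B5->T, B7->S, ...; outcomes B1=F, B2=F, B3=T, B3=F, B4=S, B4=E, B5=T, B6=F, B7=S, B8=T, B9=F, B10=S
input #4, c=9, n=0: events B1->F, B2->F, B4->E, B3->T, B4->E, B3->T, B4->E, B3->T, B4->E, B3->T, B4->S, B3->F, B5->F, B7->S, ...; outcomes B1=F, B2=F, B3=T, B3=F, B4=S, B4=E, B5=F, B6=F, B7=S, B8=F, B9=F, B10=S
input #5, c=15, n=1: events B1->F, B2->T, B4->E, B3->F, B5->F, B7->S, B6->F, B8->F, B10->S, B9->F; outcomes B1=F, B2=T, B3=F, B4=E, B5=F, B6=F, B7=S, B8=F, B9=F, B10=S
input #6, c=3, n=6: events B1->T, B4->S, B3->F, B5->T, B7->E, B6->T, B10->S, B9->F; outcomes B1=T, B3=F, B4=S, B5=T, B6=T, B7=E, B9=F, B10=S
input #7, c=2, n=5: events B1->T, B4->S, B3->F, B5->T, B7->E, B6->F, B8->T, B10->S, B9->F; outcomes B1=T, B3=F, B4=S, B5=T, B6=F, B7=E, B8=T, B9=F, B10=S
input #8, c=12, n=6: events B1->T, B4->S, B3->F, B5->F, B7->E, B6->T, B10->S, B9->F; outcomes B1=T, B3=F, B4=S, B5=F, B6=T, B7=E, B9=F, B10=S
together the pool reaches 18 outcomes: B1=T, B1=F, B2=T, B2=F, B3=T, B3=F, B4=S, B4=E, B5=T, B5=F, B6=T, B6=F, B7=S, B7=E, B8=T, B8=F, B9=F, B10=S
no size-1 subset reaches all 18 outcomes (best union: 12/18)
no size-2 subset reaches all 18 outcomes (best union: 16/18)
inputs {2, 3, 6} (size 3) cover everything; no size-3 subset with a lexicographically smaller index list covers all 18
Answer: 3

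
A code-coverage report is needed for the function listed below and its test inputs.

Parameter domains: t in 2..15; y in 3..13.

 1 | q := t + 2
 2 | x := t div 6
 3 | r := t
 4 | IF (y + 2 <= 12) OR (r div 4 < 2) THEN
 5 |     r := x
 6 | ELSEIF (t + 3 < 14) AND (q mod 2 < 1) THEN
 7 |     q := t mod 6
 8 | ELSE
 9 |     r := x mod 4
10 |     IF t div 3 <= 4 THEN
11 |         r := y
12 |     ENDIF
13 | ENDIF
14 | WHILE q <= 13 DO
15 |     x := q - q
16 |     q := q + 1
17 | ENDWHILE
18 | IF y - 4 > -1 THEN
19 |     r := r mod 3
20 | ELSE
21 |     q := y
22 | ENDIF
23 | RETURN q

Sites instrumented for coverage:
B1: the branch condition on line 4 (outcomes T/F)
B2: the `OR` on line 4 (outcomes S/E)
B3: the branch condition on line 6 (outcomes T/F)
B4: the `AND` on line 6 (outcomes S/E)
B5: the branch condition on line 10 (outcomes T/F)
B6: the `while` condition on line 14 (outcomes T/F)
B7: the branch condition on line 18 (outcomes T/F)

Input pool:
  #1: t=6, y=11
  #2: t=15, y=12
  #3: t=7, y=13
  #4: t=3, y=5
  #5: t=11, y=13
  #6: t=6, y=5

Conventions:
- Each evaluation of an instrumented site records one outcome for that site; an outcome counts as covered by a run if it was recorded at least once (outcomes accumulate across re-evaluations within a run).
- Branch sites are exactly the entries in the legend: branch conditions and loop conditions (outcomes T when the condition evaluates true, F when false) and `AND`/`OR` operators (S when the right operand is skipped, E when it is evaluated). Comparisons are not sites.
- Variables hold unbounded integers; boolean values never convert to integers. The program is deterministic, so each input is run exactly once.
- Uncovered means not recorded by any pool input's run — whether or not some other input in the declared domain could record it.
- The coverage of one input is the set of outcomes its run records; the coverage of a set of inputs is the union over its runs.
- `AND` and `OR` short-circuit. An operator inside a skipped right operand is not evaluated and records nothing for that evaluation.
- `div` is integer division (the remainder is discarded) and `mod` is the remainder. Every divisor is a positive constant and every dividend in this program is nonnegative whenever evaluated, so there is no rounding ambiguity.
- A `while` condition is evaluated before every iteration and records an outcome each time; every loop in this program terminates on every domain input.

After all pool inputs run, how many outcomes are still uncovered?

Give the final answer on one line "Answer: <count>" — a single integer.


run #1 (t=6, y=11) runs B2->E, B1->T, B6->T, B6->T, B6->T, B6->T, B6->T, B6->T, B6->F, B7->T; records B1=T, B2=E, B6=T, B6=F, B7=T
run #2 (t=15, y=12) runs B2->E, B1->F, B4->S, B3->F, B5->F, B6->F, B7->T; records B1=F, B2=E, B3=F, B4=S, B5=F, B6=F, B7=T
run #3 (t=7, y=13) runs B2->E, B1->T, B6->T, B6->T, B6->T, B6->T, B6->T, B6->F, B7->T; records B1=T, B2=E, B6=T, B6=F, B7=T
run #4 (t=3, y=5) runs B2->S, B1->T, B6->T, B6->T, B6->T, B6->T, B6->T, B6->T, B6->T, B6->T, B6->T, B6->F, B7->T; records B1=T, B2=S, B6=T, B6=F, B7=T
run #5 (t=11, y=13) runs B2->E, B1->F, B4->S, B3->F, B5->T, B6->T, B6->F, B7->T; records B1=F, B2=E, B3=F, B4=S, B5=T, B6=T, B6=F, B7=T
run #6 (t=6, y=5) runs B2->S, B1->T, B6->T, B6->T, B6->T, B6->T, B6->T, B6->T, B6->F, B7->T; records B1=T, B2=S, B6=T, B6=F, B7=T
union over the pool: B1=T, B1=F, B2=S, B2=E, B3=F, B4=S, B5=T, B5=F, B6=T, B6=F, B7=T
uncovered (3 of 14): B3=T, B4=E, B7=F
Answer: 3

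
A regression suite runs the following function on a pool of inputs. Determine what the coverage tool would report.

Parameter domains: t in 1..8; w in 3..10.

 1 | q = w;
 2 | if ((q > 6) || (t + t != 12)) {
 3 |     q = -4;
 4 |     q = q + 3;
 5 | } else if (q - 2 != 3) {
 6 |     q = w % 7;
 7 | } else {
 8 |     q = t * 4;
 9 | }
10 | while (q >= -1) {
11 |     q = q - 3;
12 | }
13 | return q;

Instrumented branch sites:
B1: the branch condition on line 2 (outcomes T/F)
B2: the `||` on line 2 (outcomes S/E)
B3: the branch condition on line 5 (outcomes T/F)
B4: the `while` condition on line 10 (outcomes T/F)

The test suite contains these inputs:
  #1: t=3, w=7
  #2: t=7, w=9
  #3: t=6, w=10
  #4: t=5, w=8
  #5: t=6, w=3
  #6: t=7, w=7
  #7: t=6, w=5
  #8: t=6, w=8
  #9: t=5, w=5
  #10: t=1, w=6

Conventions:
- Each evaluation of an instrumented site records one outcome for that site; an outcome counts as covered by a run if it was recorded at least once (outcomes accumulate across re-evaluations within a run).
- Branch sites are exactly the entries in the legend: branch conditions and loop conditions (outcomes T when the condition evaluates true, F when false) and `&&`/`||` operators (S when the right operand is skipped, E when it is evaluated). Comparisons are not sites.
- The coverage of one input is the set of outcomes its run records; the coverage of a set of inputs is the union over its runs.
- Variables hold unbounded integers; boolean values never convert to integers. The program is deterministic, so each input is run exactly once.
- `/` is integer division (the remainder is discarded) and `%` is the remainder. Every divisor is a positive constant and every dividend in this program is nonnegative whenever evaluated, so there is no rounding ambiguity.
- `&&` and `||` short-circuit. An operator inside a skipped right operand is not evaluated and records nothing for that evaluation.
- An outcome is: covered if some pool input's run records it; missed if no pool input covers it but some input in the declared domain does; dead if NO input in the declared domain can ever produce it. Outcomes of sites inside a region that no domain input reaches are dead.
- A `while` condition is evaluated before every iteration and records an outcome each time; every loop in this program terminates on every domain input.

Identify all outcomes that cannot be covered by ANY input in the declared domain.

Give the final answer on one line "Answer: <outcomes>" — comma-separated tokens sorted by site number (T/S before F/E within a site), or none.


sweeping the full domain (64 inputs) for each outcome:
  reachable outcomes have witnesses, e.g. B1=T (e.g. t=1, w=3), B1=F (e.g. t=6, w=3), B2=S (e.g. t=1, w=7), B2=E (e.g. t=1, w=3)
Answer: none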